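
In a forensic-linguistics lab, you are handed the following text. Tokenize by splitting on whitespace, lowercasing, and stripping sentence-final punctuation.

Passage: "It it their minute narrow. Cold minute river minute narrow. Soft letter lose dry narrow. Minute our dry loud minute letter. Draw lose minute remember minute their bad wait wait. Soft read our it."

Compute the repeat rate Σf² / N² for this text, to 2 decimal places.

0.09

Frequencies: minute:7, it:3, narrow:3, their:2, soft:2, letter:2, lose:2, dry:2, our:2, wait:2, cold:1, river:1, loud:1, draw:1, remember:1, bad:1, read:1
Σf² = 102; N² = 1156
Repeat rate = 102 / 1156 = 0.09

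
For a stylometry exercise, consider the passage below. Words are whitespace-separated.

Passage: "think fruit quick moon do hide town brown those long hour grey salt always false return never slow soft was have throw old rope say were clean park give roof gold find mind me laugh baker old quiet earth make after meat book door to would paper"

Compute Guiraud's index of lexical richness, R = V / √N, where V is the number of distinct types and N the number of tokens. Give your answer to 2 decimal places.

N = 47, V = 46.
√N = 6.855655
R = 46 / 6.855655 = 6.71

6.71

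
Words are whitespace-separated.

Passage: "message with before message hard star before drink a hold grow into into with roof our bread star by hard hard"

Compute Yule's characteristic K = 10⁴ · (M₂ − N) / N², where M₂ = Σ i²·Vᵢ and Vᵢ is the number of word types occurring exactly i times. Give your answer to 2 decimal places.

362.81

Frequencies: hard:3, message:2, with:2, before:2, star:2, into:2, drink:1, a:1, hold:1, grow:1, roof:1, our:1, bread:1, by:1
N = 21. Frequency spectrum: V_1=8, V_2=5, V_3=1
M₂ = 1²·8 + 2²·5 + 3²·1 = 37
K = 10000 × (37 − 21) / 21² = 362.81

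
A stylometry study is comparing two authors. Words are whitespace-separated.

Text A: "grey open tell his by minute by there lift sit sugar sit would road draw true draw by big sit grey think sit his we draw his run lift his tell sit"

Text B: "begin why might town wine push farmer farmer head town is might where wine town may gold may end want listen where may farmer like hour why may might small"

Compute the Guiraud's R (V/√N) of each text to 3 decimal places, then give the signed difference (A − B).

-0.104

A: V=18, N=32, R=3.182
B: V=18, N=30, R=3.286
Difference = 3.182 − 3.286 = -0.104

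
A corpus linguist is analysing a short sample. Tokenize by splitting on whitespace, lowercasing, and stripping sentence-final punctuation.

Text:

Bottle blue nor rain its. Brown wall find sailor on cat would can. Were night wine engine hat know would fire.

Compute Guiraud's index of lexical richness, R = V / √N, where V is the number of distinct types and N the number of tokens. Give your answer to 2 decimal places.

4.36

N = 21, V = 20.
√N = 4.582576
R = 20 / 4.582576 = 4.36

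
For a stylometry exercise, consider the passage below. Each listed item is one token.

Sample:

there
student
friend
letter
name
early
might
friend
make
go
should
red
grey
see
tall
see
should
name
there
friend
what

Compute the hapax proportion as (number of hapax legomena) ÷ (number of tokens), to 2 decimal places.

0.48

Frequencies: friend:3, there:2, name:2, should:2, see:2, student:1, letter:1, early:1, might:1, make:1, go:1, red:1, grey:1, tall:1, what:1
Hapax count = 10; token count = 21.
Ratio = 10 / 21 = 0.48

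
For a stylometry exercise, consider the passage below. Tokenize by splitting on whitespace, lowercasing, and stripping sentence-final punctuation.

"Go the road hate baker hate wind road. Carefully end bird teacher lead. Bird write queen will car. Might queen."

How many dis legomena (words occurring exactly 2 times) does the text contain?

4

Frequencies: road:2, hate:2, bird:2, queen:2, go:1, the:1, baker:1, wind:1, carefully:1, end:1, teacher:1, lead:1, write:1, will:1, car:1, might:1
Words with frequency 2: bird, hate, queen, road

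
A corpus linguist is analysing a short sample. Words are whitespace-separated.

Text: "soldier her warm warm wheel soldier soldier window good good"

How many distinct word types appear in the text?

Distinct types: {good, her, soldier, warm, wheel, window}
V = 6

6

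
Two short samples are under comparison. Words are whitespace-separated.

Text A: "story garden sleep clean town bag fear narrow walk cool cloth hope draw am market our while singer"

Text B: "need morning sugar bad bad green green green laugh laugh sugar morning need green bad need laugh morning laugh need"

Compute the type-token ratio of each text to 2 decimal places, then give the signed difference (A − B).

TTR(A) = 18/18 = 1.00
TTR(B) = 6/20 = 0.30
Difference = 1.00 − 0.30 = 0.70

0.70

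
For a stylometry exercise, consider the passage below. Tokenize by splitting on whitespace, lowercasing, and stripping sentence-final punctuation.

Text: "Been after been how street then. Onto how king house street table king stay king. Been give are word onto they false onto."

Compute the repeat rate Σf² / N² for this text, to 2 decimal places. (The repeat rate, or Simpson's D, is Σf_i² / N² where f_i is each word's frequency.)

Frequencies: been:3, onto:3, king:3, how:2, street:2, after:1, then:1, house:1, table:1, stay:1, give:1, are:1, word:1, they:1, false:1
Σf² = 45; N² = 529
Repeat rate = 45 / 529 = 0.09

0.09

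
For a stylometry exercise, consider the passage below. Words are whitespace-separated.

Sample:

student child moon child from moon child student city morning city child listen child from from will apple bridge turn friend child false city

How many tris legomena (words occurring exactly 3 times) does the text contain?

Frequencies: child:6, from:3, city:3, student:2, moon:2, morning:1, listen:1, will:1, apple:1, bridge:1, turn:1, friend:1, false:1
Words with frequency 3: city, from

2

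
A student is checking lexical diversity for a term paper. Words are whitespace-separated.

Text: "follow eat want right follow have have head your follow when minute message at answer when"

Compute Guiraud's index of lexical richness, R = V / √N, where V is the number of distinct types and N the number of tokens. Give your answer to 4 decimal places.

N = 16, V = 12.
√N = 4.000000
R = 12 / 4.000000 = 3.0000

3.0000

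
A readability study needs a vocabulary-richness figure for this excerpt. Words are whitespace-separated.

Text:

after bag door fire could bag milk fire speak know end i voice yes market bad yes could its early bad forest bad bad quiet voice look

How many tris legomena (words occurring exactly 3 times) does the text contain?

0

Frequencies: bad:4, bag:2, fire:2, could:2, voice:2, yes:2, after:1, door:1, milk:1, speak:1, know:1, end:1, i:1, market:1, its:1, early:1, forest:1, quiet:1, look:1
Words with frequency 3: (none)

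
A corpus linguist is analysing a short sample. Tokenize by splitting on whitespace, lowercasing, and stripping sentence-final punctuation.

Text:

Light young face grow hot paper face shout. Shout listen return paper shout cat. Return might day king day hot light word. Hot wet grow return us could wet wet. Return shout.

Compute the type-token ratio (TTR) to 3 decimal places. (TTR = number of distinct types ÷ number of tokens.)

0.531

N = 32 tokens, V = 17 types.
TTR = V / N = 17 / 32 = 0.531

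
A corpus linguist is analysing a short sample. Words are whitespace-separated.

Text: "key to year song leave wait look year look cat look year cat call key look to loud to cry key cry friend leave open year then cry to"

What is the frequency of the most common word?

4

Frequencies: to:4, year:4, look:4, key:3, cry:3, leave:2, cat:2, song:1, wait:1, call:1, loud:1, friend:1, open:1, then:1
Most common: 'to' with frequency 4.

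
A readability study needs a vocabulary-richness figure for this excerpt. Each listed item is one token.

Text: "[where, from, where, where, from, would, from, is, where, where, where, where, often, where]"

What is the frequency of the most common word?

Frequencies: where:8, from:3, would:1, is:1, often:1
Most common: 'where' with frequency 8.

8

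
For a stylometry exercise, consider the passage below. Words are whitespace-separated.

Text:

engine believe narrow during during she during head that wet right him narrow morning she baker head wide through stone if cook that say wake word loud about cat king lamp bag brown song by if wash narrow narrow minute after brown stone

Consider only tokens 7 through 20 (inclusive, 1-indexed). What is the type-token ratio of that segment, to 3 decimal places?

Segment tokens 7–20: during, head, that, wet, right, him, narrow, morning, she, baker, head, wide, through, stone
Segment N = 14, segment V = 13.
TTR = 13 / 14 = 0.929

0.929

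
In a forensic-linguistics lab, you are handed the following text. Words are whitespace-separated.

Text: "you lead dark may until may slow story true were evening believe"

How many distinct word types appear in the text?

Distinct types: {believe, dark, evening, lead, may, slow, story, true, until, were, you}
V = 11

11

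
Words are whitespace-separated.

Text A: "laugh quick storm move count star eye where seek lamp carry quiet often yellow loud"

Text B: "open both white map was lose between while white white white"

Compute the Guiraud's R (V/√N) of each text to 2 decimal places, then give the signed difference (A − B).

A: V=15, N=15, R=3.87
B: V=8, N=11, R=2.41
Difference = 3.87 − 2.41 = 1.46

1.46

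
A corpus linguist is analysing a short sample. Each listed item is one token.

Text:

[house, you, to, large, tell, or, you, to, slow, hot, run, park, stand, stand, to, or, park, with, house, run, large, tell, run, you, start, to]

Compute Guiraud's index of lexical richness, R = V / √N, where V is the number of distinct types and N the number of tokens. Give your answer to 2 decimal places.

2.55

N = 26, V = 13.
√N = 5.099020
R = 13 / 5.099020 = 2.55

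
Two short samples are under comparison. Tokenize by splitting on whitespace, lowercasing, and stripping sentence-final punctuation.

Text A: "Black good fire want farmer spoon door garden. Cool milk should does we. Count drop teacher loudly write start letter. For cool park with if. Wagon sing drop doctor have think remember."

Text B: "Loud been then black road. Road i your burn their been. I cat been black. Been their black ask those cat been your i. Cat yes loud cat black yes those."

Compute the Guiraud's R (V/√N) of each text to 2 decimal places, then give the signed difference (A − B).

A: V=30, N=32, R=5.30
B: V=13, N=31, R=2.33
Difference = 5.30 − 2.33 = 2.97

2.97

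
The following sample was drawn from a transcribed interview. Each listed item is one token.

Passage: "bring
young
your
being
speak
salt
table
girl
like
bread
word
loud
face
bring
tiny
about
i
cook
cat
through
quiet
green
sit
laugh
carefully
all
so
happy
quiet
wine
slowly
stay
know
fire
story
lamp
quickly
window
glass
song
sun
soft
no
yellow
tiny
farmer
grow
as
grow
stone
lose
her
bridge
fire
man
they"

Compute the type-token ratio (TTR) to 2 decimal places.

0.91

N = 56 tokens, V = 51 types.
TTR = V / N = 51 / 56 = 0.91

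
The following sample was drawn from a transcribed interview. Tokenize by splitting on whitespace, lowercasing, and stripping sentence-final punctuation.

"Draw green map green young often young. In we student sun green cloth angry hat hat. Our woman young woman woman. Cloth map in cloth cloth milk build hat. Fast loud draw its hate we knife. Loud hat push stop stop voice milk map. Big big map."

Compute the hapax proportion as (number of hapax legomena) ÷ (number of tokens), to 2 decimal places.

Frequencies: map:4, cloth:4, hat:4, green:3, young:3, woman:3, draw:2, in:2, we:2, milk:2, loud:2, stop:2, big:2, often:1, student:1, sun:1, angry:1, our:1, build:1, fast:1, … (5 more, each freq 1)
Hapax count = 12; token count = 47.
Ratio = 12 / 47 = 0.26

0.26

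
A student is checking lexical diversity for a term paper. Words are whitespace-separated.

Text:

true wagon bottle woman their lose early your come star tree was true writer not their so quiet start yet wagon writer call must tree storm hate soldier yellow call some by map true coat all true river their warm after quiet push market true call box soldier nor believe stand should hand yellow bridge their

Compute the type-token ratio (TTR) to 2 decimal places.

N = 56 tokens, V = 41 types.
TTR = V / N = 41 / 56 = 0.73

0.73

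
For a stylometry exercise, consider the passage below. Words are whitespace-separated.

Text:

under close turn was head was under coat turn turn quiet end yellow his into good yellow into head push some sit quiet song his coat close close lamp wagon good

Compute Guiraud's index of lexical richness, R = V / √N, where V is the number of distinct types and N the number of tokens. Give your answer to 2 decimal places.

N = 31, V = 18.
√N = 5.567764
R = 18 / 5.567764 = 3.23

3.23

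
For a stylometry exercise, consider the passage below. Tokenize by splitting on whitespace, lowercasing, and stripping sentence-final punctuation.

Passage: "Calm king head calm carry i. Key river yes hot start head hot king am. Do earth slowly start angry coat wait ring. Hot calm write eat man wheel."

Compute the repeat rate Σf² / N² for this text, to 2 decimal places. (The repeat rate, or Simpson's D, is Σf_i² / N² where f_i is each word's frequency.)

0.06

Frequencies: calm:3, hot:3, king:2, head:2, start:2, carry:1, i:1, key:1, river:1, yes:1, am:1, do:1, earth:1, slowly:1, angry:1, coat:1, wait:1, ring:1, write:1, eat:1, … (2 more, each freq 1)
Σf² = 47; N² = 841
Repeat rate = 47 / 841 = 0.06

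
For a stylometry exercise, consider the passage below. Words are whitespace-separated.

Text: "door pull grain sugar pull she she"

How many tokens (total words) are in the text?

Tokens: door, pull, grain, sugar, pull, she, she
N = 7

7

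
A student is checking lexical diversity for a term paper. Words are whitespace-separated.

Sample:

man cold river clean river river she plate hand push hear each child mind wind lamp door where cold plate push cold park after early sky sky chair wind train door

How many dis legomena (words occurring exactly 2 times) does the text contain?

5

Frequencies: cold:3, river:3, plate:2, push:2, wind:2, door:2, sky:2, man:1, clean:1, she:1, hand:1, hear:1, each:1, child:1, mind:1, lamp:1, where:1, park:1, after:1, early:1, … (2 more, each freq 1)
Words with frequency 2: door, plate, push, sky, wind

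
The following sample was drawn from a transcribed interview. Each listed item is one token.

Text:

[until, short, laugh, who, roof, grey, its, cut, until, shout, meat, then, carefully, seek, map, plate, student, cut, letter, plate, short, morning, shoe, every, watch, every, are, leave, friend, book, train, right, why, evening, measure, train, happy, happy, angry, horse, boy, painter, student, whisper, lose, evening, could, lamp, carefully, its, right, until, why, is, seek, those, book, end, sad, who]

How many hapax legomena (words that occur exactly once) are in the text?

27

Frequencies: until:3, short:2, who:2, its:2, cut:2, carefully:2, seek:2, plate:2, student:2, every:2, book:2, train:2, right:2, why:2, evening:2, happy:2, laugh:1, roof:1, grey:1, shout:1, … (23 more, each freq 1)
Hapax (freq=1): angry, are, boy, could, end, friend, grey, horse, is, lamp, laugh, leave, letter, lose, map, measure, meat, morning, painter, roof, sad, shoe, shout, then, those, watch, whisper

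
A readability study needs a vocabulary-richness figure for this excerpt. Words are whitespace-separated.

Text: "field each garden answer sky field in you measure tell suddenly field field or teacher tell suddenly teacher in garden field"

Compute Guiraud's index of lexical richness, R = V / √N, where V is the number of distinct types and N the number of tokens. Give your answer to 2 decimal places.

2.62

N = 21, V = 12.
√N = 4.582576
R = 12 / 4.582576 = 2.62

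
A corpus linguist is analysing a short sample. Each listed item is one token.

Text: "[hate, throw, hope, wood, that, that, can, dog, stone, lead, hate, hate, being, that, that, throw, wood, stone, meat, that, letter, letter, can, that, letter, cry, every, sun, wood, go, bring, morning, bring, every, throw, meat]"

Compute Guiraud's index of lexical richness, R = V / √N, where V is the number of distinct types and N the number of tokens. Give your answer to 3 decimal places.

3.000

N = 36, V = 18.
√N = 6.000000
R = 18 / 6.000000 = 3.000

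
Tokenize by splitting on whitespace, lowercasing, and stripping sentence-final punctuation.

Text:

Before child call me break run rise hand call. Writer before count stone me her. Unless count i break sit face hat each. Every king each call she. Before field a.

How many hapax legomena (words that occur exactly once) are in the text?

Frequencies: before:3, call:3, me:2, break:2, count:2, each:2, child:1, run:1, rise:1, hand:1, writer:1, stone:1, her:1, unless:1, i:1, sit:1, face:1, hat:1, every:1, king:1, … (3 more, each freq 1)
Hapax (freq=1): a, child, every, face, field, hand, hat, her, i, king, rise, run, she, sit, stone, unless, writer

17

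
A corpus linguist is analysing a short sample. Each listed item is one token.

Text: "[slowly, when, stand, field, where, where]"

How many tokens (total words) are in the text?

Tokens: slowly, when, stand, field, where, where
N = 6

6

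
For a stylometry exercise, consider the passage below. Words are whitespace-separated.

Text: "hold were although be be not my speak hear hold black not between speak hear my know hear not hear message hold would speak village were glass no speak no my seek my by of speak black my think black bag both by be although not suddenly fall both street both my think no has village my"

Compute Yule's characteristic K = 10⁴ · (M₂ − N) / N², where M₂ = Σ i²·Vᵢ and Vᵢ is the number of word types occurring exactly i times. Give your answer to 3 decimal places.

Frequencies: my:7, speak:5, not:4, hear:4, hold:3, be:3, black:3, no:3, both:3, were:2, although:2, village:2, by:2, think:2, between:1, know:1, message:1, would:1, glass:1, seek:1, … (6 more, each freq 1)
N = 57. Frequency spectrum: V_1=12, V_2=5, V_3=5, V_4=2, V_5=1, V_7=1
M₂ = 1²·12 + 2²·5 + 3²·5 + 4²·2 + 5²·1 + 7²·1 = 183
K = 10000 × (183 − 57) / 57² = 387.812

387.812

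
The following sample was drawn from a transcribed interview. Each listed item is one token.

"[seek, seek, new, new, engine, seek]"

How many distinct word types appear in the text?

Distinct types: {engine, new, seek}
V = 3

3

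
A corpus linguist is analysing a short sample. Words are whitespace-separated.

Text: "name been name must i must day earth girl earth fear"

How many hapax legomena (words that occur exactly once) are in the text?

5

Frequencies: name:2, must:2, earth:2, been:1, i:1, day:1, girl:1, fear:1
Hapax (freq=1): been, day, fear, girl, i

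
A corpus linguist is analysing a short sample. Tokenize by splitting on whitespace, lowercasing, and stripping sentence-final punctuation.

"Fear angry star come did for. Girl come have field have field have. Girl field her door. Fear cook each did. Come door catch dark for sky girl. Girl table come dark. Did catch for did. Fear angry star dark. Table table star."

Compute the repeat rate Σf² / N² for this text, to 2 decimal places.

Frequencies: come:4, did:4, girl:4, fear:3, star:3, for:3, have:3, field:3, dark:3, table:3, angry:2, door:2, catch:2, her:1, cook:1, each:1, sky:1
Σf² = 127; N² = 1849
Repeat rate = 127 / 1849 = 0.07

0.07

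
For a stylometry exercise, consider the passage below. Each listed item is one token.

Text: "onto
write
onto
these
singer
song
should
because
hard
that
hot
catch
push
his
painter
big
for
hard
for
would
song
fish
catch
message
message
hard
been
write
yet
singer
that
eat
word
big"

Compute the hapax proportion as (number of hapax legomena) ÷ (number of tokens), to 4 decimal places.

Frequencies: hard:3, onto:2, write:2, singer:2, song:2, that:2, catch:2, big:2, for:2, message:2, these:1, should:1, because:1, hot:1, push:1, his:1, painter:1, would:1, fish:1, been:1, … (3 more, each freq 1)
Hapax count = 13; token count = 34.
Ratio = 13 / 34 = 0.3824

0.3824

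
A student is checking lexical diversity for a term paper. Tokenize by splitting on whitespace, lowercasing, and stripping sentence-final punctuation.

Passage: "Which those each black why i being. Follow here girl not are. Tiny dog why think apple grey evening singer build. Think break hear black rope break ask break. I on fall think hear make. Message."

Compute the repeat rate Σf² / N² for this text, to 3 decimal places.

Frequencies: think:3, break:3, black:2, why:2, i:2, hear:2, which:1, those:1, each:1, being:1, follow:1, here:1, girl:1, not:1, are:1, tiny:1, dog:1, apple:1, grey:1, evening:1, … (8 more, each freq 1)
Σf² = 56; N² = 1296
Repeat rate = 56 / 1296 = 0.043

0.043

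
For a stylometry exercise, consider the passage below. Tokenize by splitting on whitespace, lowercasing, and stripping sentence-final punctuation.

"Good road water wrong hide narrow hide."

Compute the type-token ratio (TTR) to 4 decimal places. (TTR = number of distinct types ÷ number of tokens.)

0.8571

N = 7 tokens, V = 6 types.
TTR = V / N = 6 / 7 = 0.8571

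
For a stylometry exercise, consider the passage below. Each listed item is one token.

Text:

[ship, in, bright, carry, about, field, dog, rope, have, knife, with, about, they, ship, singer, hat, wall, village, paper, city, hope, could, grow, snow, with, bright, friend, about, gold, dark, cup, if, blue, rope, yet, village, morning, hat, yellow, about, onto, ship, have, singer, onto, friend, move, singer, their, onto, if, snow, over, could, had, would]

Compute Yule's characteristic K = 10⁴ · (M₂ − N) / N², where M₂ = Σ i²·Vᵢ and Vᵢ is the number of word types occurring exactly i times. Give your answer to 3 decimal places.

159.439

Frequencies: about:4, ship:3, singer:3, onto:3, bright:2, rope:2, have:2, with:2, hat:2, village:2, could:2, snow:2, friend:2, if:2, in:1, carry:1, field:1, dog:1, knife:1, they:1, … (17 more, each freq 1)
N = 56. Frequency spectrum: V_1=23, V_2=10, V_3=3, V_4=1
M₂ = 1²·23 + 2²·10 + 3²·3 + 4²·1 = 106
K = 10000 × (106 − 56) / 56² = 159.439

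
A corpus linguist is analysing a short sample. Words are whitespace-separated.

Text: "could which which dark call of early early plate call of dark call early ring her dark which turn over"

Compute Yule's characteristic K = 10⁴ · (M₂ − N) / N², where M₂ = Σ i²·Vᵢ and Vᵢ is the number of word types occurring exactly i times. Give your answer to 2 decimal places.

Frequencies: which:3, dark:3, call:3, early:3, of:2, could:1, plate:1, ring:1, her:1, turn:1, over:1
N = 20. Frequency spectrum: V_1=6, V_2=1, V_3=4
M₂ = 1²·6 + 2²·1 + 3²·4 = 46
K = 10000 × (46 − 20) / 20² = 650.00

650.00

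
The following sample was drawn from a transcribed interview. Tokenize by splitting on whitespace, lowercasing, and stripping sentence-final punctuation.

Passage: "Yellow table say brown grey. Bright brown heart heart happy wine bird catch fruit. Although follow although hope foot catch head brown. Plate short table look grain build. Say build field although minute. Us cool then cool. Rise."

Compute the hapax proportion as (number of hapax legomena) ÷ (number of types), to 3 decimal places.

0.714

Frequencies: brown:3, although:3, table:2, say:2, heart:2, catch:2, build:2, cool:2, yellow:1, grey:1, bright:1, happy:1, wine:1, bird:1, fruit:1, follow:1, hope:1, foot:1, head:1, plate:1, … (8 more, each freq 1)
Hapax count = 20; type count = 28.
Ratio = 20 / 28 = 0.714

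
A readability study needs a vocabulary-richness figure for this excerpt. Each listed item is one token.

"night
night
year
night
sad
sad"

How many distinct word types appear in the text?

Distinct types: {night, sad, year}
V = 3

3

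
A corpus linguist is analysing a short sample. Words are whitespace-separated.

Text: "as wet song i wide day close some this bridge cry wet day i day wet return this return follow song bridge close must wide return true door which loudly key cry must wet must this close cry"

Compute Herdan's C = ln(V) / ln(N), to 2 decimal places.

N = 38, V = 19.
ln(V) = 2.944439, ln(N) = 3.637586
C = 2.944439 / 3.637586 = 0.81

0.81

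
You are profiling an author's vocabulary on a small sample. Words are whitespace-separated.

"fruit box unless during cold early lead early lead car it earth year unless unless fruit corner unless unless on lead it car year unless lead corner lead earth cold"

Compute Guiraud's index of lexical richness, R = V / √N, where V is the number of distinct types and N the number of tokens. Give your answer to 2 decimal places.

N = 30, V = 13.
√N = 5.477226
R = 13 / 5.477226 = 2.37

2.37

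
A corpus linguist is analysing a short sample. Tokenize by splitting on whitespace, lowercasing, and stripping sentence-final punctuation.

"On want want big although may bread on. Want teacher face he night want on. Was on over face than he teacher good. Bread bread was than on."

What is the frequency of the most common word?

5

Frequencies: on:5, want:4, bread:3, teacher:2, face:2, he:2, was:2, than:2, big:1, although:1, may:1, night:1, over:1, good:1
Most common: 'on' with frequency 5.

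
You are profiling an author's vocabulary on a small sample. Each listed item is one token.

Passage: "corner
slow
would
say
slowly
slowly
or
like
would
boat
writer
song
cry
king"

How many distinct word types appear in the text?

Distinct types: {boat, corner, cry, king, like, or, say, slow, slowly, song, would, writer}
V = 12

12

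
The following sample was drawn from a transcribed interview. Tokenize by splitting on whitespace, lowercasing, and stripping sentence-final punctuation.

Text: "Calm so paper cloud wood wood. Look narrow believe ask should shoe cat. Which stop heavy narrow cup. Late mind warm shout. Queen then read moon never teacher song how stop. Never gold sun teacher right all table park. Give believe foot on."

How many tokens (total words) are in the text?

43

Tokens: calm, so, paper, cloud, wood, wood, look, narrow, believe, ask, should, shoe, cat, which, stop, heavy, narrow, cup, late, mind, warm, shout, queen, then, read, moon, never, teacher, song, how, stop, never, gold, sun, teacher, right, all, table, park, give, believe, foot, on
N = 43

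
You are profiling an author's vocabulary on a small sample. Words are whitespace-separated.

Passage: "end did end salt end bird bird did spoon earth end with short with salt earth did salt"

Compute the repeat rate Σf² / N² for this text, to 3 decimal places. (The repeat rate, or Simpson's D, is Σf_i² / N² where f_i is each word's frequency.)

0.148

Frequencies: end:4, did:3, salt:3, bird:2, earth:2, with:2, spoon:1, short:1
Σf² = 48; N² = 324
Repeat rate = 48 / 324 = 0.148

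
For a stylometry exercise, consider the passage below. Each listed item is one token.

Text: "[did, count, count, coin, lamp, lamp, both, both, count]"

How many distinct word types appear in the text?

Distinct types: {both, coin, count, did, lamp}
V = 5

5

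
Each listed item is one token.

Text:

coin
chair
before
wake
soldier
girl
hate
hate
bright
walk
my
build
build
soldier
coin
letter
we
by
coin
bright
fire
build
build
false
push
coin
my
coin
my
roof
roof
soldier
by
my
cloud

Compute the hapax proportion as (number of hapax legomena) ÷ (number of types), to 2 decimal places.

0.58

Frequencies: coin:5, my:4, build:4, soldier:3, hate:2, bright:2, by:2, roof:2, chair:1, before:1, wake:1, girl:1, walk:1, letter:1, we:1, fire:1, false:1, push:1, cloud:1
Hapax count = 11; type count = 19.
Ratio = 11 / 19 = 0.58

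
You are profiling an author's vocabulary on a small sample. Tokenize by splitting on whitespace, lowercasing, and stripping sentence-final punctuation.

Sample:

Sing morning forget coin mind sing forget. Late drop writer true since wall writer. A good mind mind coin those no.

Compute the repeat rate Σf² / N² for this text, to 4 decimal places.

0.0794

Frequencies: mind:3, sing:2, forget:2, coin:2, writer:2, morning:1, late:1, drop:1, true:1, since:1, wall:1, a:1, good:1, those:1, no:1
Σf² = 35; N² = 441
Repeat rate = 35 / 441 = 0.0794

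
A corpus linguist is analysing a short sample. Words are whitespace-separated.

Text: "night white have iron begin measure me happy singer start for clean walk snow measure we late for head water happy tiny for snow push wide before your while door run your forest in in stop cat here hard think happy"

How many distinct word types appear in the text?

33

Distinct types: {before, begin, cat, clean, door, for, forest, happy, hard, have, head, here, in, iron, late, me, measure, night, push, run, singer, snow, start, stop, think, tiny, walk, water, we, while, white, wide, your}
V = 33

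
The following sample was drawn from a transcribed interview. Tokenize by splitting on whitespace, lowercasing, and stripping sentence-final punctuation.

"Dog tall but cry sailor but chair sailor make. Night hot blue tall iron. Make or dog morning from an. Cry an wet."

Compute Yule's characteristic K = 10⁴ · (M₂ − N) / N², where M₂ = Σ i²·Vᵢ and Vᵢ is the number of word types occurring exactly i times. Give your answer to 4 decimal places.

Frequencies: dog:2, tall:2, but:2, cry:2, sailor:2, make:2, an:2, chair:1, night:1, hot:1, blue:1, iron:1, or:1, morning:1, from:1, wet:1
N = 23. Frequency spectrum: V_1=9, V_2=7
M₂ = 1²·9 + 2²·7 = 37
K = 10000 × (37 − 23) / 23² = 264.6503

264.6503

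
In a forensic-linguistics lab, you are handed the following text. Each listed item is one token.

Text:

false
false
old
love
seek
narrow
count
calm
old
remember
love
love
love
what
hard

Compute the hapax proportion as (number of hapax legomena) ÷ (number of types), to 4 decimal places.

0.7000

Frequencies: love:4, false:2, old:2, seek:1, narrow:1, count:1, calm:1, remember:1, what:1, hard:1
Hapax count = 7; type count = 10.
Ratio = 7 / 10 = 0.7000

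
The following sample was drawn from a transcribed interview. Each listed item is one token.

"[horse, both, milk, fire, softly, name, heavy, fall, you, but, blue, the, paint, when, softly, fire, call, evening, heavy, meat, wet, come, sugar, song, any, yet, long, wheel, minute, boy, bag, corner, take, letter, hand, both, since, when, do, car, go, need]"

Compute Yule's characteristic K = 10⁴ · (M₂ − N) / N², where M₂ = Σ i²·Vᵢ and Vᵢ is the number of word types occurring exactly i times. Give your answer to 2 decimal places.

Frequencies: both:2, fire:2, softly:2, heavy:2, when:2, horse:1, milk:1, name:1, fall:1, you:1, but:1, blue:1, the:1, paint:1, call:1, evening:1, meat:1, wet:1, come:1, sugar:1, … (17 more, each freq 1)
N = 42. Frequency spectrum: V_1=32, V_2=5
M₂ = 1²·32 + 2²·5 = 52
K = 10000 × (52 − 42) / 42² = 56.69

56.69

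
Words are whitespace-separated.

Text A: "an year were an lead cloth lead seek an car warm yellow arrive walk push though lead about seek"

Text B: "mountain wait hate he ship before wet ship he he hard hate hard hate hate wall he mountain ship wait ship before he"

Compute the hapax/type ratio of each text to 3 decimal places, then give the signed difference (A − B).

A: hapax=11, V=14, ratio=0.786
B: hapax=2, V=9, ratio=0.222
Difference = 0.786 − 0.222 = 0.564

0.564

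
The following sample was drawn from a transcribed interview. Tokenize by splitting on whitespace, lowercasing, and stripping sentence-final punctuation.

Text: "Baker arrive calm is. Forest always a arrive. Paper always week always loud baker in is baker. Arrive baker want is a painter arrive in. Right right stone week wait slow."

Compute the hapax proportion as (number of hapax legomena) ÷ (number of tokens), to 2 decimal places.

0.29

Frequencies: baker:4, arrive:4, is:3, always:3, a:2, week:2, in:2, right:2, calm:1, forest:1, paper:1, loud:1, want:1, painter:1, stone:1, wait:1, slow:1
Hapax count = 9; token count = 31.
Ratio = 9 / 31 = 0.29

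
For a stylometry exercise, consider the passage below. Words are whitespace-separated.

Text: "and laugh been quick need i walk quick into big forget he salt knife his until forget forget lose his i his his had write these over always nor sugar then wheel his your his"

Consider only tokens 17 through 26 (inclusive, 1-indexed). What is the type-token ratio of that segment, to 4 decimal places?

Segment tokens 17–26: forget, forget, lose, his, i, his, his, had, write, these
Segment N = 10, segment V = 7.
TTR = 7 / 10 = 0.7000

0.7000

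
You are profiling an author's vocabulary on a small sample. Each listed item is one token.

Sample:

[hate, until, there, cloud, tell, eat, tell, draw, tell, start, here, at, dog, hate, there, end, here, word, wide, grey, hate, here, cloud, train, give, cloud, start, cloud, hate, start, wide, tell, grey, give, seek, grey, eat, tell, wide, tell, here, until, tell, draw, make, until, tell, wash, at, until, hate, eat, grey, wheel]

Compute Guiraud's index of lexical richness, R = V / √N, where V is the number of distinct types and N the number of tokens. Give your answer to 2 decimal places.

N = 54, V = 21.
√N = 7.348469
R = 21 / 7.348469 = 2.86

2.86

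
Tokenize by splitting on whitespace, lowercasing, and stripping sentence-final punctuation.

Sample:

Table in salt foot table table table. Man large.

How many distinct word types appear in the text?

Distinct types: {foot, in, large, man, salt, table}
V = 6

6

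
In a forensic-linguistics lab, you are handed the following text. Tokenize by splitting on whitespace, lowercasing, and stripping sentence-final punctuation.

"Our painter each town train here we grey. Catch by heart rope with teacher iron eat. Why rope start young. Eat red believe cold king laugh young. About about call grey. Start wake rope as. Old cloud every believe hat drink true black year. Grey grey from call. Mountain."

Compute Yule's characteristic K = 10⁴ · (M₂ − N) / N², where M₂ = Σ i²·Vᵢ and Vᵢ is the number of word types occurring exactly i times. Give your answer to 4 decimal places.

124.9479

Frequencies: grey:4, rope:3, eat:2, start:2, young:2, believe:2, about:2, call:2, our:1, painter:1, each:1, town:1, train:1, here:1, we:1, catch:1, by:1, heart:1, with:1, teacher:1, … (18 more, each freq 1)
N = 49. Frequency spectrum: V_1=30, V_2=6, V_3=1, V_4=1
M₂ = 1²·30 + 2²·6 + 3²·1 + 4²·1 = 79
K = 10000 × (79 − 49) / 49² = 124.9479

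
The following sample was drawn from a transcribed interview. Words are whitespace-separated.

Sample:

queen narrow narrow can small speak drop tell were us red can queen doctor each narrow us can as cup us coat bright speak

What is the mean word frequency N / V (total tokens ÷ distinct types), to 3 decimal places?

N = 24 tokens, V = 16 types.
Mean frequency = N / V = 24 / 16 = 1.500

1.500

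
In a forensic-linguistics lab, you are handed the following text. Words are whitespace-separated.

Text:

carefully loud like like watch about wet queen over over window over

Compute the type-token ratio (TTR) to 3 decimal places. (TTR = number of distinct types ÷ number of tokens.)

N = 12 tokens, V = 9 types.
TTR = V / N = 9 / 12 = 0.750

0.750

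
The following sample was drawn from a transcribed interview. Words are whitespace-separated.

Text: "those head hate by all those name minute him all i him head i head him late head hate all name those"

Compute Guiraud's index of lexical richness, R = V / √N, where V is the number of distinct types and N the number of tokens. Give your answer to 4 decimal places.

2.1320

N = 22, V = 10.
√N = 4.690416
R = 10 / 4.690416 = 2.1320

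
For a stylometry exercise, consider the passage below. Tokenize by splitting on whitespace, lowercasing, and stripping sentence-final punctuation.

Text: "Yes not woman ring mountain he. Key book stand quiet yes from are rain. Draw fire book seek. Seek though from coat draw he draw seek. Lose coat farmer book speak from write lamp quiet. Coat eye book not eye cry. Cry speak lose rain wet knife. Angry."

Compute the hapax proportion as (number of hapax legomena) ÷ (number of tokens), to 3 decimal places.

0.292

Frequencies: book:4, from:3, draw:3, seek:3, coat:3, yes:2, not:2, he:2, quiet:2, rain:2, lose:2, speak:2, eye:2, cry:2, woman:1, ring:1, mountain:1, key:1, stand:1, are:1, … (8 more, each freq 1)
Hapax count = 14; token count = 48.
Ratio = 14 / 48 = 0.292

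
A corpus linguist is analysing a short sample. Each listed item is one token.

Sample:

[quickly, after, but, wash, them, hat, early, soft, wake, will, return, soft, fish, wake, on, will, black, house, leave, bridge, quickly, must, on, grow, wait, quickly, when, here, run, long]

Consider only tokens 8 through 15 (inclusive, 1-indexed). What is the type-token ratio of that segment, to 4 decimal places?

0.7500

Segment tokens 8–15: soft, wake, will, return, soft, fish, wake, on
Segment N = 8, segment V = 6.
TTR = 6 / 8 = 0.7500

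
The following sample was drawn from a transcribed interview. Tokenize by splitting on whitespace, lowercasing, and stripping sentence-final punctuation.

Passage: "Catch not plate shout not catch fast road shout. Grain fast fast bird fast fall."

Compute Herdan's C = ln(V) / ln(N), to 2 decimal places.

0.81

N = 15, V = 9.
ln(V) = 2.197225, ln(N) = 2.708050
C = 2.197225 / 2.708050 = 0.81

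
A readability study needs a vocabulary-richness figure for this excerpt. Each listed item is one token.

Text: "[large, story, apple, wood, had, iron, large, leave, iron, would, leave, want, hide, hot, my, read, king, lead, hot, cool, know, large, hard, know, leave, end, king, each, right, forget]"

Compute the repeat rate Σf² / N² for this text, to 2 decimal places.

Frequencies: large:3, leave:3, iron:2, hot:2, king:2, know:2, story:1, apple:1, wood:1, had:1, would:1, want:1, hide:1, my:1, read:1, lead:1, cool:1, hard:1, end:1, each:1, … (2 more, each freq 1)
Σf² = 50; N² = 900
Repeat rate = 50 / 900 = 0.06

0.06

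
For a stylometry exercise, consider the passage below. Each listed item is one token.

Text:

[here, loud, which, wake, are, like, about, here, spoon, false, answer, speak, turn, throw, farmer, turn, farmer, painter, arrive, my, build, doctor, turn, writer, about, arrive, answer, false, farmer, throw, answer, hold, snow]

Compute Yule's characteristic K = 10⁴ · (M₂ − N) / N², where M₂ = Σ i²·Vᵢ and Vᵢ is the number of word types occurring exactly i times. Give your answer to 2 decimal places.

Frequencies: answer:3, turn:3, farmer:3, here:2, about:2, false:2, throw:2, arrive:2, loud:1, which:1, wake:1, are:1, like:1, spoon:1, speak:1, painter:1, my:1, build:1, doctor:1, writer:1, … (2 more, each freq 1)
N = 33. Frequency spectrum: V_1=14, V_2=5, V_3=3
M₂ = 1²·14 + 2²·5 + 3²·3 = 61
K = 10000 × (61 − 33) / 33² = 257.12

257.12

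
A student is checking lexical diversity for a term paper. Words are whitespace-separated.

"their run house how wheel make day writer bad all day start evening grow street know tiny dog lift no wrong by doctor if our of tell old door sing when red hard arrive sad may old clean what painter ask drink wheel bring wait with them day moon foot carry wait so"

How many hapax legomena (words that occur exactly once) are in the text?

44

Frequencies: day:3, wheel:2, old:2, wait:2, their:1, run:1, house:1, how:1, make:1, writer:1, bad:1, all:1, start:1, evening:1, grow:1, street:1, know:1, tiny:1, dog:1, lift:1, … (28 more, each freq 1)
Hapax (freq=1): all, arrive, ask, bad, bring, by, carry, clean, doctor, dog, door, drink, evening, foot, grow, hard, house, how, if, know, lift, make, may, moon, no, of, our, painter, red, run, sad, sing, so, start, street, tell, their, them, tiny, what, when, with, writer, wrong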